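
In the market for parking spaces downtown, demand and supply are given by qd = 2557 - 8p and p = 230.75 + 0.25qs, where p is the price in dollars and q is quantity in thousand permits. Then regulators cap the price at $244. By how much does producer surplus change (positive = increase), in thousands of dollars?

-6670

Rearranging supply gives qs = 4p - 923. Without the control the market clears where 2557 - 8p = 4p - 923, i.e. p* = 290 and q* = 237.
Because the ceiling (244) lies below the market-clearing price, it is binding.
At p = 244: qd = 2557 - 8·244 = 605 and qs = 4·244 - 923 = 53.
Producer surplus without the control is ½ · (290 - 230.75) · 237 = 7021.125.
With the ceiling, producers sell 53 units at 244, so PS = ½ · (244 - 230.75) · 53 = 351.125.
Change in producer surplus = 351.125 - 7021.125 = -6670.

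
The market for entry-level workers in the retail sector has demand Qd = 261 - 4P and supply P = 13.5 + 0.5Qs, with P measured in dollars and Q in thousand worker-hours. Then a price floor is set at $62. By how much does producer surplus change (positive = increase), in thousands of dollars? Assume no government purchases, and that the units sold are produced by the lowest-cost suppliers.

Rearranging supply gives Qs = 2P - 27. Setting quantity demanded equal to quantity supplied, 261 - 4P = 2P - 27, gives P* = 48 and Q* = 69.
The floor of 62 is above the equilibrium price 48, so it binds.
At P = 62: Qd = 261 - 4·62 = 13 and Qs = 2·62 - 27 = 97.
Producer surplus without the control is ½ · (48 - 13.5) · 69 = 1190.25.
With the floor, 13 units are sold at 62. The supply price at Q = 13 is 20, so PS = ½ · [(62 - 13.5) + (62 - 20)] · 13 = 588.25.
Change in producer surplus = 588.25 - 1190.25 = -602.

-602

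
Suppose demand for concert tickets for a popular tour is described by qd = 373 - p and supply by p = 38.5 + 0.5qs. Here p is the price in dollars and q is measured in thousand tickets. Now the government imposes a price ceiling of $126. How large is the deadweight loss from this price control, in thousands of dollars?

Rearranging supply gives qs = 2p - 77. In a free market, 373 - p = 2p - 77 gives the equilibrium p* = 150, q* = 223.
The ceiling of 126 is below the equilibrium price 150, so it binds.
At p = 126: qd = 373 - 126 = 247 and qs = 2·126 - 77 = 175.
Quantity traded falls to 175. At q = 175 the demand price is 373 - 175 = 198 and the supply price is (77 + 175)/2 = 126.
Deadweight loss = ½ · (198 - 126) · (223 - 175) = ½ · 72 · 48 = 1728.

1728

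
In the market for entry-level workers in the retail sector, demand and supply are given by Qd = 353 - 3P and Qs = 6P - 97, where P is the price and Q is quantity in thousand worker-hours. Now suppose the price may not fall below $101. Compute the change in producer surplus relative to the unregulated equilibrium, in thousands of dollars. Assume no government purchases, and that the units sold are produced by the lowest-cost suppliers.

Setting quantity demanded equal to quantity supplied, 353 - 3P = 6P - 97, gives P* = 50 and Q* = 203.
Because the floor (101) lies above the market-clearing price, it is binding.
At P = 101: Qd = 353 - 3·101 = 50 and Qs = 6·101 - 97 = 509.
Producer surplus without the control is ½ · (50 - 97/6) · 203 = 41209/12.
With the floor, 50 units are sold at 101. The supply price at Q = 50 is 24.5, so PS = ½ · [(101 - 97/6) + (101 - 24.5)] · 50 = 12100/3.
Change in producer surplus = 12100/3 - 41209/12 = 599.25.

599.25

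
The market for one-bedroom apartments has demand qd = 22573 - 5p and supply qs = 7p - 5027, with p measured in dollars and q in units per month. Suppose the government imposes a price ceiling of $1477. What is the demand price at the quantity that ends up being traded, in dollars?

In a free market, 22573 - 5p = 7p - 5027 gives the equilibrium p* = 2300, q* = 11073.
The ceiling of 1477 is below the equilibrium price 2300, so it binds.
At p = 1477: qd = 22573 - 5·1477 = 15188 and qs = 7·1477 - 5027 = 5312.
Only 5312 units reach the market. On the demand curve, the marginal buyer's willingness to pay at q = 5312 is (22573 - 5312)/5 = 3452.2.

3452.2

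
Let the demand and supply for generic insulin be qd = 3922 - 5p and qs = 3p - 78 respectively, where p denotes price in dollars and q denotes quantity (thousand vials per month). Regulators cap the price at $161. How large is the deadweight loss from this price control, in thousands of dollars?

Without the control the market clears where 3922 - 5p = 3p - 78, i.e. p* = 500 and q* = 1422.
Because the ceiling (161) lies below the market-clearing price, it is binding.
At p = 161: qd = 3922 - 5·161 = 3117 and qs = 3·161 - 78 = 405.
Quantity traded falls to 405. At q = 405 the demand price is (3922 - 405)/5 = 703.4 and the supply price is (78 + 405)/3 = 161.
Deadweight loss = ½ · (703.4 - 161) · (1422 - 405) = ½ · 542.4 · 1017 = 275810.4.

275810.4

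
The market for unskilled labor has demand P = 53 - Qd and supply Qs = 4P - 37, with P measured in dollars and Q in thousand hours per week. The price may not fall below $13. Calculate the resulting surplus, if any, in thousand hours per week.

0

Rearranging demand gives Qd = 53 - P. Setting quantity demanded equal to quantity supplied, 53 - P = 4P - 37, gives P* = 18 and Q* = 35.
The floor of 13 is below the equilibrium price 18, so it is not binding; the market clears at P* = 18, Q* = 35.
Since the control does not bind, there is no surplus.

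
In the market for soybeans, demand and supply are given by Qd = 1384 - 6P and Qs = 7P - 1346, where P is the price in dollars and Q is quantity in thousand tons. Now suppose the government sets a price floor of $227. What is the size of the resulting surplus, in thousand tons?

Equilibrium: 1384 - 6P = 7P - 1346, so 2730 = 13P and P* = 210, Q* = 124.
Because the floor (227) lies above the market-clearing price, it is binding.
At P = 227: Qd = 1384 - 6·227 = 22 and Qs = 7·227 - 1346 = 243.
Surplus = Qs - Qd = 243 - 22 = 221.

221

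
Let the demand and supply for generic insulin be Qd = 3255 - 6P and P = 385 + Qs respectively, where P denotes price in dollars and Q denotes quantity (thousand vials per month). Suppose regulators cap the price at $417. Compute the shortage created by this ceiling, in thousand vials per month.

Rearranging supply gives Qs = P - 385. Setting quantity demanded equal to quantity supplied, 3255 - 6P = P - 385, gives P* = 520 and Q* = 135.
The ceiling of 417 is below the equilibrium price 520, so it binds.
At P = 417: Qd = 3255 - 6·417 = 753 and Qs = 417 - 385 = 32.
Shortage = Qd - Qs = 753 - 32 = 721.

721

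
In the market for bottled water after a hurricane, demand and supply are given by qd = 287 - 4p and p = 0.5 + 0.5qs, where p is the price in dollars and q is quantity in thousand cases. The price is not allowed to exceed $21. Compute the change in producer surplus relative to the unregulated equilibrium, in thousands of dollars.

Rearranging supply gives qs = 2p - 1. Equilibrium: 287 - 4p = 2p - 1, so 288 = 6p and p* = 48, q* = 95.
Because the ceiling (21) lies below the market-clearing price, it is binding.
At p = 21: qd = 287 - 4·21 = 203 and qs = 2·21 - 1 = 41.
Producer surplus without the control is ½ · (48 - 0.5) · 95 = 2256.25.
With the ceiling, producers sell 41 units at 21, so PS = ½ · (21 - 0.5) · 41 = 420.25.
Change in producer surplus = 420.25 - 2256.25 = -1836.

-1836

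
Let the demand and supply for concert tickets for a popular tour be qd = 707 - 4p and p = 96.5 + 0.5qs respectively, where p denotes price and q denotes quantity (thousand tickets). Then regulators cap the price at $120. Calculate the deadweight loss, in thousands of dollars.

Rearranging supply gives qs = 2p - 193. Setting quantity demanded equal to quantity supplied, 707 - 4p = 2p - 193, gives p* = 150 and q* = 107.
Because the ceiling (120) lies below the market-clearing price, it is binding.
At p = 120: qd = 707 - 4·120 = 227 and qs = 2·120 - 193 = 47.
Quantity traded falls to 47. At q = 47 the demand price is (707 - 47)/4 = 165 and the supply price is (193 + 47)/2 = 120.
Deadweight loss = ½ · (165 - 120) · (107 - 47) = ½ · 45 · 60 = 1350.

1350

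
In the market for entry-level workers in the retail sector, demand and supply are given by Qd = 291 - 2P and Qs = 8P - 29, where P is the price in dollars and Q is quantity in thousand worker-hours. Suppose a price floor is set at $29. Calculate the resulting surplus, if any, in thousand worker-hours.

0

Without the control the market clears where 291 - 2P = 8P - 29, i.e. P* = 32 and Q* = 227.
Since 29 is below P* = 32, the floor does not bind and the free-market outcome prevails.
Since the control does not bind, there is no surplus.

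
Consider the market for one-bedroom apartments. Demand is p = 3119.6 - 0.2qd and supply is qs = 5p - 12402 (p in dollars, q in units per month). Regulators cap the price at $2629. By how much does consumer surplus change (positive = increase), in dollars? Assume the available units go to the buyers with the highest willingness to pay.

Rearranging demand gives qd = 15598 - 5p. Setting quantity demanded equal to quantity supplied, 15598 - 5p = 5p - 12402, gives p* = 2800 and q* = 1598.
Because the ceiling (2629) lies below the market-clearing price, it is binding.
At p = 2629: qd = 15598 - 5·2629 = 2453 and qs = 5·2629 - 12402 = 743.
Consumer surplus without the control is ½ · (3119.6 - 2800) · 1598 = 255360.4.
With the ceiling, 743 units are sold at 2629 (assume they go to the highest-value buyers). The demand price at q = 743 is 2971, so CS = ½ · [(3119.6 - 2629) + (2971 - 2629)] · 743 = 309310.9.
Change in consumer surplus = 309310.9 - 255360.4 = 53950.5.

53950.5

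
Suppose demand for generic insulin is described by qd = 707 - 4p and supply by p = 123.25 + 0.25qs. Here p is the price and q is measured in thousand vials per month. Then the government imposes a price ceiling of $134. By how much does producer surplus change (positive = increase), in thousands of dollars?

-1200

Rearranging supply gives qs = 4p - 493. Without the control the market clears where 707 - 4p = 4p - 493, i.e. p* = 150 and q* = 107.
Since 134 < 150, the ceiling is binding.
At p = 134: qd = 707 - 4·134 = 171 and qs = 4·134 - 493 = 43.
Producer surplus without the control is ½ · (150 - 123.25) · 107 = 1431.125.
With the ceiling, producers sell 43 units at 134, so PS = ½ · (134 - 123.25) · 43 = 231.125.
Change in producer surplus = 231.125 - 1431.125 = -1200.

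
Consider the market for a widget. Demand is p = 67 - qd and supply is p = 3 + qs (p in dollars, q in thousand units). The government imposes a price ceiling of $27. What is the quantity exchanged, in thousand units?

Rearranging demand gives qd = 67 - p; rearranging supply gives qs = p - 3. Setting quantity demanded equal to quantity supplied, 67 - p = p - 3, gives p* = 35 and q* = 32.
The ceiling of 27 is below the equilibrium price 35, so it binds.
At p = 27: qd = 67 - 27 = 40 and qs = 27 - 3 = 24.
The quantity actually transacted is the short side, supply: 24.

24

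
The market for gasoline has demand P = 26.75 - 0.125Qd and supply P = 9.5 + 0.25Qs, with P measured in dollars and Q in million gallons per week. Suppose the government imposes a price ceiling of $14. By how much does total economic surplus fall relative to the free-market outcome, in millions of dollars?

147

Rearranging demand gives Qd = 214 - 8P; rearranging supply gives Qs = 4P - 38. Setting quantity demanded equal to quantity supplied, 214 - 8P = 4P - 38, gives P* = 21 and Q* = 46.
Because the ceiling (14) lies below the market-clearing price, it is binding.
At P = 14: Qd = 214 - 8·14 = 102 and Qs = 4·14 - 38 = 18.
Quantity traded falls to 18. At Q = 18 the demand price is (214 - 18)/8 = 24.5 and the supply price is (38 + 18)/4 = 14.
Deadweight loss = ½ · (24.5 - 14) · (46 - 18) = ½ · 10.5 · 28 = 147.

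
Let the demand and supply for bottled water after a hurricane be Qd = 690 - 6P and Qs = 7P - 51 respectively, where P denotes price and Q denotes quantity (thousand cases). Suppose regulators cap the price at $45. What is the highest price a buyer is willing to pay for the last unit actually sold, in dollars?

71

Setting quantity demanded equal to quantity supplied, 690 - 6P = 7P - 51, gives P* = 57 and Q* = 348.
Since 45 < 57, the ceiling is binding.
At P = 45: Qd = 690 - 6·45 = 420 and Qs = 7·45 - 51 = 264.
Only 264 units reach the market. On the demand curve, the marginal buyer's willingness to pay at Q = 264 is (690 - 264)/6 = 71.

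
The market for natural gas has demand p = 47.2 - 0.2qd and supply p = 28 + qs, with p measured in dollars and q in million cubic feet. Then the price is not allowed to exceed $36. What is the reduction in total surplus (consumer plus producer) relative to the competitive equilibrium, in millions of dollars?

38.4

Rearranging demand gives qd = 236 - 5p; rearranging supply gives qs = p - 28. In a free market, 236 - 5p = p - 28 gives the equilibrium p* = 44, q* = 16.
The ceiling of 36 is below the equilibrium price 44, so it binds.
At p = 36: qd = 236 - 5·36 = 56 and qs = 36 - 28 = 8.
Quantity traded falls to 8. At q = 8 the demand price is (236 - 8)/5 = 45.6 and the supply price is 28 + 8 = 36.
Deadweight loss = ½ · (45.6 - 36) · (16 - 8) = ½ · 9.6 · 8 = 38.4.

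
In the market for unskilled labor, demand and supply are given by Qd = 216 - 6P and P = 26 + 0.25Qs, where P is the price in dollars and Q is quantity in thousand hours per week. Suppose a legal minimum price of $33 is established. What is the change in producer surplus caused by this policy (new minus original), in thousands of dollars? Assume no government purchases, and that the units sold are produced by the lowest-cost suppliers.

Rearranging supply gives Qs = 4P - 104. Equilibrium: 216 - 6P = 4P - 104, so 320 = 10P and P* = 32, Q* = 24.
Since 33 > 32, the floor is binding.
At P = 33: Qd = 216 - 6·33 = 18 and Qs = 4·33 - 104 = 28.
Producer surplus without the control is ½ · (32 - 26) · 24 = 72.
With the floor, 18 units are sold at 33. The supply price at Q = 18 is 30.5, so PS = ½ · [(33 - 26) + (33 - 30.5)] · 18 = 85.5.
Change in producer surplus = 85.5 - 72 = 13.5.

13.5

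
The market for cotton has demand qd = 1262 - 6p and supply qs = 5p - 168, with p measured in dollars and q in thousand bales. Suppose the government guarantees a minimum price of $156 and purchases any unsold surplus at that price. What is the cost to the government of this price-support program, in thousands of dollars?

44616

Setting quantity demanded equal to quantity supplied, 1262 - 6p = 5p - 168, gives p* = 130 and q* = 482.
Because the floor (156) lies above the market-clearing price, it is binding.
At p = 156: qd = 1262 - 6·156 = 326 and qs = 5·156 - 168 = 612.
Surplus = qs - qd = 286.
Government expenditure = surplus × support price = 286 × 156 = 44616.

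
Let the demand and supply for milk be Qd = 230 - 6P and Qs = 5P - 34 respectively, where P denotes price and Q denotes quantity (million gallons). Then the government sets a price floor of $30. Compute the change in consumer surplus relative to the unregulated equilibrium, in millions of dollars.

-408

Without the control the market clears where 230 - 6P = 5P - 34, i.e. P* = 24 and Q* = 86.
The floor of 30 is above the equilibrium price 24, so it binds.
At P = 30: Qd = 230 - 6·30 = 50 and Qs = 5·30 - 34 = 116.
Consumer surplus without the control is ½ · (115/3 - 24) · 86 = 1849/3.
With the floor, consumers buy 50 units at 30, so CS = ½ · (115/3 - 30) · 50 = 625/3.
Change in consumer surplus = 625/3 - 1849/3 = -408.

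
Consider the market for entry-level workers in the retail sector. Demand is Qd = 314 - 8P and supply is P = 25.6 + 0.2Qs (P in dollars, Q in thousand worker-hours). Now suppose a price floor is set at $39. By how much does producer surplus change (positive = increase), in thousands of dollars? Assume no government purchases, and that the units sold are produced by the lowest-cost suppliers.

-150

Rearranging supply gives Qs = 5P - 128. Without the control the market clears where 314 - 8P = 5P - 128, i.e. P* = 34 and Q* = 42.
Since 39 > 34, the floor is binding.
At P = 39: Qd = 314 - 8·39 = 2 and Qs = 5·39 - 128 = 67.
Producer surplus without the control is ½ · (34 - 25.6) · 42 = 176.4.
With the floor, 2 units are sold at 39. The supply price at Q = 2 is 26, so PS = ½ · [(39 - 25.6) + (39 - 26)] · 2 = 26.4.
Change in producer surplus = 26.4 - 176.4 = -150.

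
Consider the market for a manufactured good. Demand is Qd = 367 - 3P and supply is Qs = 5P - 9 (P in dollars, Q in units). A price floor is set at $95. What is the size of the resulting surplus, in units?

384

Setting quantity demanded equal to quantity supplied, 367 - 3P = 5P - 9, gives P* = 47 and Q* = 226.
The floor of 95 is above the equilibrium price 47, so it binds.
At P = 95: Qd = 367 - 3·95 = 82 and Qs = 5·95 - 9 = 466.
Surplus = Qs - Qd = 466 - 82 = 384.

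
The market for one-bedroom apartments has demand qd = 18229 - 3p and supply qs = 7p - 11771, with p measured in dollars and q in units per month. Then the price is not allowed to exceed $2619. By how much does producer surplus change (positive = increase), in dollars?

-3008185.5

Setting quantity demanded equal to quantity supplied, 18229 - 3p = 7p - 11771, gives p* = 3000 and q* = 9229.
Because the ceiling (2619) lies below the market-clearing price, it is binding.
At p = 2619: qd = 18229 - 3·2619 = 10372 and qs = 7·2619 - 11771 = 6562.
Producer surplus without the control is ½ · (3000 - 11771/7) · 9229 = 85174441/14.
With the ceiling, producers sell 6562 units at 2619, so PS = ½ · (2619 - 11771/7) · 6562 = 21529922/7.
Change in producer surplus = 21529922/7 - 85174441/14 = -3008185.5.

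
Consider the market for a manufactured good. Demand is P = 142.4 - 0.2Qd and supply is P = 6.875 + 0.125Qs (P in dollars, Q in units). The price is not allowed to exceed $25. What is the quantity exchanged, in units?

Rearranging demand gives Qd = 712 - 5P; rearranging supply gives Qs = 8P - 55. Setting quantity demanded equal to quantity supplied, 712 - 5P = 8P - 55, gives P* = 59 and Q* = 417.
Since 25 < 59, the ceiling is binding.
At P = 25: Qd = 712 - 5·25 = 587 and Qs = 8·25 - 55 = 145.
The quantity actually transacted is the short side, supply: 145.

145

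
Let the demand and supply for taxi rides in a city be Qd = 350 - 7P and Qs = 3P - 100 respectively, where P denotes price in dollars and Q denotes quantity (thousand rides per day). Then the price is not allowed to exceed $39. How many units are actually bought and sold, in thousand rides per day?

Equilibrium: 350 - 7P = 3P - 100, so 450 = 10P and P* = 45, Q* = 35.
Since 39 < 45, the ceiling is binding.
At P = 39: Qd = 350 - 7·39 = 77 and Qs = 3·39 - 100 = 17.
The quantity actually transacted is the short side, supply: 17.

17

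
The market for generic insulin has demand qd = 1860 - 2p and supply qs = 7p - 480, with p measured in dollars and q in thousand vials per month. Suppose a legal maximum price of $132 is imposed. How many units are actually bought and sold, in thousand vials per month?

444

In a free market, 1860 - 2p = 7p - 480 gives the equilibrium p* = 260, q* = 1340.
Since 132 < 260, the ceiling is binding.
At p = 132: qd = 1860 - 2·132 = 1596 and qs = 7·132 - 480 = 444.
The quantity actually transacted is the short side, supply: 444.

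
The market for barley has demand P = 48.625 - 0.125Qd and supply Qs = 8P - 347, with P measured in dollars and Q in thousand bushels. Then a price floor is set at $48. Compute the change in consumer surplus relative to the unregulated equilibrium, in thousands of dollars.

-26

Rearranging demand gives Qd = 389 - 8P. Setting quantity demanded equal to quantity supplied, 389 - 8P = 8P - 347, gives P* = 46 and Q* = 21.
The floor of 48 is above the equilibrium price 46, so it binds.
At P = 48: Qd = 389 - 8·48 = 5 and Qs = 8·48 - 347 = 37.
Consumer surplus without the control is ½ · (48.625 - 46) · 21 = 27.5625.
With the floor, consumers buy 5 units at 48, so CS = ½ · (48.625 - 48) · 5 = 1.5625.
Change in consumer surplus = 1.5625 - 27.5625 = -26.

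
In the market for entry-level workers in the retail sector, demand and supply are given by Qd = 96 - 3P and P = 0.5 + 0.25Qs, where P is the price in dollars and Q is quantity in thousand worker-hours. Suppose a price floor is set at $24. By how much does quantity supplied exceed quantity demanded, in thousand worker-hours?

70

Rearranging supply gives Qs = 4P - 2. Setting quantity demanded equal to quantity supplied, 96 - 3P = 4P - 2, gives P* = 14 and Q* = 54.
Since 24 > 14, the floor is binding.
At P = 24: Qd = 96 - 3·24 = 24 and Qs = 4·24 - 2 = 94.
Surplus = Qs - Qd = 94 - 24 = 70.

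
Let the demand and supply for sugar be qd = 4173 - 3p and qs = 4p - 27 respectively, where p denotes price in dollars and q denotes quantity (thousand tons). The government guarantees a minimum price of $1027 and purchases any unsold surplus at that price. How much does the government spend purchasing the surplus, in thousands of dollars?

Setting quantity demanded equal to quantity supplied, 4173 - 3p = 4p - 27, gives p* = 600 and q* = 2373.
The floor of 1027 is above the equilibrium price 600, so it binds.
At p = 1027: qd = 4173 - 3·1027 = 1092 and qs = 4·1027 - 27 = 4081.
Surplus = qs - qd = 2989.
Government expenditure = surplus × support price = 2989 × 1027 = 3069703.

3069703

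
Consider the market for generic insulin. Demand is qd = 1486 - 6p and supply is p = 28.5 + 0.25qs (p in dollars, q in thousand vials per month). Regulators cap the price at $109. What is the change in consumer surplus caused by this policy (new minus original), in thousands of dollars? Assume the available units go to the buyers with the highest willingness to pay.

12954

Rearranging supply gives qs = 4p - 114. Setting quantity demanded equal to quantity supplied, 1486 - 6p = 4p - 114, gives p* = 160 and q* = 526.
The ceiling of 109 is below the equilibrium price 160, so it binds.
At p = 109: qd = 1486 - 6·109 = 832 and qs = 4·109 - 114 = 322.
Consumer surplus without the control is ½ · (743/3 - 160) · 526 = 69169/3.
With the ceiling, 322 units are sold at 109 (assume they go to the highest-value buyers). The demand price at q = 322 is 194, so CS = ½ · [(743/3 - 109) + (194 - 109)] · 322 = 108031/3.
Change in consumer surplus = 108031/3 - 69169/3 = 12954.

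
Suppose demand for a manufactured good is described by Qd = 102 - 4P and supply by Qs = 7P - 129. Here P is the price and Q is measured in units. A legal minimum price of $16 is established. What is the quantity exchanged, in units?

18

In a free market, 102 - 4P = 7P - 129 gives the equilibrium P* = 21, Q* = 18.
Since 16 is below P* = 21, the floor does not bind and the free-market outcome prevails.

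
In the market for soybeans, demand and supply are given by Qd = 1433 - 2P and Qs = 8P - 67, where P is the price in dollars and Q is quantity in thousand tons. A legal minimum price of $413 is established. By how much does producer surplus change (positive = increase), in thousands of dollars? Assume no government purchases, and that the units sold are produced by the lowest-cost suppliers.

142348.75

Equilibrium: 1433 - 2P = 8P - 67, so 1500 = 10P and P* = 150, Q* = 1133.
The floor of 413 is above the equilibrium price 150, so it binds.
At P = 413: Qd = 1433 - 2·413 = 607 and Qs = 8·413 - 67 = 3237.
Producer surplus without the control is ½ · (150 - 8.375) · 1133 = 80230.5625.
With the floor, 607 units are sold at 413. The supply price at Q = 607 is 84.25, so PS = ½ · [(413 - 8.375) + (413 - 84.25)] · 607 = 222579.3125.
Change in producer surplus = 222579.3125 - 80230.5625 = 142348.75.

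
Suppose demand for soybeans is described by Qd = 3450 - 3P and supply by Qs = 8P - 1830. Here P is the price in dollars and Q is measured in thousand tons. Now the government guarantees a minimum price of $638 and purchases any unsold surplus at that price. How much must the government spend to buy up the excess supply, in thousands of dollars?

1108844

In a free market, 3450 - 3P = 8P - 1830 gives the equilibrium P* = 480, Q* = 2010.
Because the floor (638) lies above the market-clearing price, it is binding.
At P = 638: Qd = 3450 - 3·638 = 1536 and Qs = 8·638 - 1830 = 3274.
Surplus = Qs - Qd = 1738.
Government expenditure = surplus × support price = 1738 × 638 = 1108844.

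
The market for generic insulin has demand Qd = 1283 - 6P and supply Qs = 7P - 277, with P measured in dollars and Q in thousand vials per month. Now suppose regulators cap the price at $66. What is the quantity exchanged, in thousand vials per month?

Setting quantity demanded equal to quantity supplied, 1283 - 6P = 7P - 277, gives P* = 120 and Q* = 563.
Because the ceiling (66) lies below the market-clearing price, it is binding.
At P = 66: Qd = 1283 - 6·66 = 887 and Qs = 7·66 - 277 = 185.
The quantity actually transacted is the short side, supply: 185.

185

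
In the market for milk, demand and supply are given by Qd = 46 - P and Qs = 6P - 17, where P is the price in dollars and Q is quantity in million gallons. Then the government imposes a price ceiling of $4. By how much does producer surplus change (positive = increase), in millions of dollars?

-110

Equilibrium: 46 - P = 6P - 17, so 63 = 7P and P* = 9, Q* = 37.
The ceiling of 4 is below the equilibrium price 9, so it binds.
At P = 4: Qd = 46 - 4 = 42 and Qs = 6·4 - 17 = 7.
Producer surplus without the control is ½ · (9 - 17/6) · 37 = 1369/12.
With the ceiling, producers sell 7 units at 4, so PS = ½ · (4 - 17/6) · 7 = 49/12.
Change in producer surplus = 49/12 - 1369/12 = -110.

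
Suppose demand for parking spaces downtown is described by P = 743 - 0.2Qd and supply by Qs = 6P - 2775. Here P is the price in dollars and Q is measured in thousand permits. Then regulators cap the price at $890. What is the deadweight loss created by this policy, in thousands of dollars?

0

Rearranging demand gives Qd = 3715 - 5P. Setting quantity demanded equal to quantity supplied, 3715 - 5P = 6P - 2775, gives P* = 590 and Q* = 765.
Since 890 is above P* = 590, the ceiling does not bind and the free-market outcome prevails.
Since the control does not bind, no trades are prevented and deadweight loss is zero.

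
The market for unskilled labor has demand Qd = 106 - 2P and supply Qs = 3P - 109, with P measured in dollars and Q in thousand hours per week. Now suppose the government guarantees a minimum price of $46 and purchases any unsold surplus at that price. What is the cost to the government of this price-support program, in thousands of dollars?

Without the control the market clears where 106 - 2P = 3P - 109, i.e. P* = 43 and Q* = 20.
The floor of 46 is above the equilibrium price 43, so it binds.
At P = 46: Qd = 106 - 2·46 = 14 and Qs = 3·46 - 109 = 29.
Surplus = Qs - Qd = 15.
Government expenditure = surplus × support price = 15 × 46 = 690.

690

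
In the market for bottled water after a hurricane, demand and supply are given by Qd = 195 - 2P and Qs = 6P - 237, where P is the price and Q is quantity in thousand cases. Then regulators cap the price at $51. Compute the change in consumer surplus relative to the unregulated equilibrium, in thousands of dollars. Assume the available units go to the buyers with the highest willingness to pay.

Setting quantity demanded equal to quantity supplied, 195 - 2P = 6P - 237, gives P* = 54 and Q* = 87.
Since 51 < 54, the ceiling is binding.
At P = 51: Qd = 195 - 2·51 = 93 and Qs = 6·51 - 237 = 69.
Consumer surplus without the control is ½ · (97.5 - 54) · 87 = 1892.25.
With the ceiling, 69 units are sold at 51 (assume they go to the highest-value buyers). The demand price at Q = 69 is 63, so CS = ½ · [(97.5 - 51) + (63 - 51)] · 69 = 2018.25.
Change in consumer surplus = 2018.25 - 1892.25 = 126.

126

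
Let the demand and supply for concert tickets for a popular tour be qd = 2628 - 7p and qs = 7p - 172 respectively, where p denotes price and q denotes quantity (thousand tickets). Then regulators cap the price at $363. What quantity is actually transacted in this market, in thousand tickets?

1228

In a free market, 2628 - 7p = 7p - 172 gives the equilibrium p* = 200, q* = 1228.
Since 363 is above p* = 200, the ceiling does not bind and the free-market outcome prevails.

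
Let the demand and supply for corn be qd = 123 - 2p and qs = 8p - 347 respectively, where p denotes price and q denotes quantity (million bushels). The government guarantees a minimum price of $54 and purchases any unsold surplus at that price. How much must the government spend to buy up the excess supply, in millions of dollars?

3780

Without the control the market clears where 123 - 2p = 8p - 347, i.e. p* = 47 and q* = 29.
The floor of 54 is above the equilibrium price 47, so it binds.
At p = 54: qd = 123 - 2·54 = 15 and qs = 8·54 - 347 = 85.
Surplus = qs - qd = 70.
Government expenditure = surplus × support price = 70 × 54 = 3780.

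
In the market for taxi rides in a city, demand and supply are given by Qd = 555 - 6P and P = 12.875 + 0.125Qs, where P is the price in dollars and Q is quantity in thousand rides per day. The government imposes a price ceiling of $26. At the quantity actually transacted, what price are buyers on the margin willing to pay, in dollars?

Rearranging supply gives Qs = 8P - 103. Without the control the market clears where 555 - 6P = 8P - 103, i.e. P* = 47 and Q* = 273.
The ceiling of 26 is below the equilibrium price 47, so it binds.
At P = 26: Qd = 555 - 6·26 = 399 and Qs = 8·26 - 103 = 105.
Only 105 units reach the market. On the demand curve, the marginal buyer's willingness to pay at Q = 105 is (555 - 105)/6 = 75.

75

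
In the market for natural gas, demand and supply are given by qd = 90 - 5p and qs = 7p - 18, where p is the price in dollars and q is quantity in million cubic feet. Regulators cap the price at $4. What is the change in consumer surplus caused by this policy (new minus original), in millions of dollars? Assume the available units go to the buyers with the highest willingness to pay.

Equilibrium: 90 - 5p = 7p - 18, so 108 = 12p and p* = 9, q* = 45.
The ceiling of 4 is below the equilibrium price 9, so it binds.
At p = 4: qd = 90 - 5·4 = 70 and qs = 7·4 - 18 = 10.
Consumer surplus without the control is ½ · (18 - 9) · 45 = 202.5.
With the ceiling, 10 units are sold at 4 (assume they go to the highest-value buyers). The demand price at q = 10 is 16, so CS = ½ · [(18 - 4) + (16 - 4)] · 10 = 130.
Change in consumer surplus = 130 - 202.5 = -72.5.

-72.5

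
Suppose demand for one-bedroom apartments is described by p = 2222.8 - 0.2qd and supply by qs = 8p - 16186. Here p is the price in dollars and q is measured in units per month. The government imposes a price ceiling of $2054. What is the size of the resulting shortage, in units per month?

598

Rearranging demand gives qd = 11114 - 5p. Equilibrium: 11114 - 5p = 8p - 16186, so 27300 = 13p and p* = 2100, q* = 614.
The ceiling of 2054 is below the equilibrium price 2100, so it binds.
At p = 2054: qd = 11114 - 5·2054 = 844 and qs = 8·2054 - 16186 = 246.
Shortage = qd - qs = 844 - 246 = 598.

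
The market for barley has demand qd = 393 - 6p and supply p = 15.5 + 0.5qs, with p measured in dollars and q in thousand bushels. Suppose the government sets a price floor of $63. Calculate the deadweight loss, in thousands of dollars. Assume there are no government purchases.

1200

Rearranging supply gives qs = 2p - 31. Equilibrium: 393 - 6p = 2p - 31, so 424 = 8p and p* = 53, q* = 75.
Since 63 > 53, the floor is binding.
At p = 63: qd = 393 - 6·63 = 15 and qs = 2·63 - 31 = 95.
Quantity traded falls to 15. At q = 15 the demand price is (393 - 15)/6 = 63 and the supply price is (31 + 15)/2 = 23.
Deadweight loss = ½ · (63 - 23) · (75 - 15) = ½ · 40 · 60 = 1200.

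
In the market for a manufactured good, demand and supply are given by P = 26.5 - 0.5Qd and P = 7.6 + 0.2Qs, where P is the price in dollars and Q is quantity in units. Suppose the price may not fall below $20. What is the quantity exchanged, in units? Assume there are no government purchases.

Rearranging demand gives Qd = 53 - 2P; rearranging supply gives Qs = 5P - 38. Equilibrium: 53 - 2P = 5P - 38, so 91 = 7P and P* = 13, Q* = 27.
Since 20 > 13, the floor is binding.
At P = 20: Qd = 53 - 2·20 = 13 and Qs = 5·20 - 38 = 62.
The quantity actually transacted is the short side, demand: 13.

13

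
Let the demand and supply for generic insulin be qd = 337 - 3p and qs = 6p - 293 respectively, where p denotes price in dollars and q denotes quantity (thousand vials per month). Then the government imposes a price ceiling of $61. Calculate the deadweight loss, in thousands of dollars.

729

In a free market, 337 - 3p = 6p - 293 gives the equilibrium p* = 70, q* = 127.
Because the ceiling (61) lies below the market-clearing price, it is binding.
At p = 61: qd = 337 - 3·61 = 154 and qs = 6·61 - 293 = 73.
Quantity traded falls to 73. At q = 73 the demand price is (337 - 73)/3 = 88 and the supply price is (293 + 73)/6 = 61.
Deadweight loss = ½ · (88 - 61) · (127 - 73) = ½ · 27 · 54 = 729.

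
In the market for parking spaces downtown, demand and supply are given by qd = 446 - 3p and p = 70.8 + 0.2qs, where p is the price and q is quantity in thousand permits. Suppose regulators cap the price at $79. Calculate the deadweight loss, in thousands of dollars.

Rearranging supply gives qs = 5p - 354. Equilibrium: 446 - 3p = 5p - 354, so 800 = 8p and p* = 100, q* = 146.
Since 79 < 100, the ceiling is binding.
At p = 79: qd = 446 - 3·79 = 209 and qs = 5·79 - 354 = 41.
Quantity traded falls to 41. At q = 41 the demand price is (446 - 41)/3 = 135 and the supply price is (354 + 41)/5 = 79.
Deadweight loss = ½ · (135 - 79) · (146 - 41) = ½ · 56 · 105 = 2940.

2940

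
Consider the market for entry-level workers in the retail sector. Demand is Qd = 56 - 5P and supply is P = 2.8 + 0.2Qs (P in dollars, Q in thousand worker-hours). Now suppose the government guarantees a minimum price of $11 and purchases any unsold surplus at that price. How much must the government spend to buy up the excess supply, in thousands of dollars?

Rearranging supply gives Qs = 5P - 14. Equilibrium: 56 - 5P = 5P - 14, so 70 = 10P and P* = 7, Q* = 21.
Since 11 > 7, the floor is binding.
At P = 11: Qd = 56 - 5·11 = 1 and Qs = 5·11 - 14 = 41.
Surplus = Qs - Qd = 40.
Government expenditure = surplus × support price = 40 × 11 = 440.

440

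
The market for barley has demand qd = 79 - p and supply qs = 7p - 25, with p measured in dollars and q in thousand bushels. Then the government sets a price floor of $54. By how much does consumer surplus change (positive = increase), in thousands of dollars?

Without the control the market clears where 79 - p = 7p - 25, i.e. p* = 13 and q* = 66.
Because the floor (54) lies above the market-clearing price, it is binding.
At p = 54: qd = 79 - 54 = 25 and qs = 7·54 - 25 = 353.
Consumer surplus without the control is ½ · (79 - 13) · 66 = 2178.
With the floor, consumers buy 25 units at 54, so CS = ½ · (79 - 54) · 25 = 312.5.
Change in consumer surplus = 312.5 - 2178 = -1865.5.

-1865.5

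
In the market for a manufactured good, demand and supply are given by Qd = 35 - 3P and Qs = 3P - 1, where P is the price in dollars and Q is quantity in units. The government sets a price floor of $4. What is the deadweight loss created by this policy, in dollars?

In a free market, 35 - 3P = 3P - 1 gives the equilibrium P* = 6, Q* = 17.
Since 4 is below P* = 6, the floor does not bind and the free-market outcome prevails.
Since the control does not bind, no trades are prevented and deadweight loss is zero.

0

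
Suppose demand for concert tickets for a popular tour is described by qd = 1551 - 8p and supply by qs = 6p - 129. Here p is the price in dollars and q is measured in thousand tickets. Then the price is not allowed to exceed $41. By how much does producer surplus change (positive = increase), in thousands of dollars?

-27966

Without the control the market clears where 1551 - 8p = 6p - 129, i.e. p* = 120 and q* = 591.
Because the ceiling (41) lies below the market-clearing price, it is binding.
At p = 41: qd = 1551 - 8·41 = 1223 and qs = 6·41 - 129 = 117.
Producer surplus without the control is ½ · (120 - 21.5) · 591 = 29106.75.
With the ceiling, producers sell 117 units at 41, so PS = ½ · (41 - 21.5) · 117 = 1140.75.
Change in producer surplus = 1140.75 - 29106.75 = -27966.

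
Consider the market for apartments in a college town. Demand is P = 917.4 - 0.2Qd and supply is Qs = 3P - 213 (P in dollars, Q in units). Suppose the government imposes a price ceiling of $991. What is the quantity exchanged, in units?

Rearranging demand gives Qd = 4587 - 5P. In a free market, 4587 - 5P = 3P - 213 gives the equilibrium P* = 600, Q* = 1587.
The ceiling of 991 is above the equilibrium price 600, so it is not binding; the market clears at P* = 600, Q* = 1587.

1587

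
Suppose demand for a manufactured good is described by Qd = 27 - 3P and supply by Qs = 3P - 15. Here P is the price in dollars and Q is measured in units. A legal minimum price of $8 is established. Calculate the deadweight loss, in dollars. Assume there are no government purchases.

Without the control the market clears where 27 - 3P = 3P - 15, i.e. P* = 7 and Q* = 6.
Because the floor (8) lies above the market-clearing price, it is binding.
At P = 8: Qd = 27 - 3·8 = 3 and Qs = 3·8 - 15 = 9.
Quantity traded falls to 3. At Q = 3 the demand price is (27 - 3)/3 = 8 and the supply price is (15 + 3)/3 = 6.
Deadweight loss = ½ · (8 - 6) · (6 - 3) = ½ · 2 · 3 = 3.

3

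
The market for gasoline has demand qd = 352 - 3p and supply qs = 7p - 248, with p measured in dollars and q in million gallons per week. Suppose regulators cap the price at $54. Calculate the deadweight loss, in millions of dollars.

420

Without the control the market clears where 352 - 3p = 7p - 248, i.e. p* = 60 and q* = 172.
Because the ceiling (54) lies below the market-clearing price, it is binding.
At p = 54: qd = 352 - 3·54 = 190 and qs = 7·54 - 248 = 130.
Quantity traded falls to 130. At q = 130 the demand price is (352 - 130)/3 = 74 and the supply price is (248 + 130)/7 = 54.
Deadweight loss = ½ · (74 - 54) · (172 - 130) = ½ · 20 · 42 = 420.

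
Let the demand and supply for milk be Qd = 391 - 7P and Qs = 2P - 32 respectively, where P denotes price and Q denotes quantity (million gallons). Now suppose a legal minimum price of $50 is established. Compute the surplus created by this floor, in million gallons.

27

Setting quantity demanded equal to quantity supplied, 391 - 7P = 2P - 32, gives P* = 47 and Q* = 62.
The floor of 50 is above the equilibrium price 47, so it binds.
At P = 50: Qd = 391 - 7·50 = 41 and Qs = 2·50 - 32 = 68.
Surplus = Qs - Qd = 68 - 41 = 27.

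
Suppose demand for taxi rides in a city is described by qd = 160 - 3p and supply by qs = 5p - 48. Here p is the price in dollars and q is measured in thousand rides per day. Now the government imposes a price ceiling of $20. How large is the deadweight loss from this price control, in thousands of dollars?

240

Setting quantity demanded equal to quantity supplied, 160 - 3p = 5p - 48, gives p* = 26 and q* = 82.
Since 20 < 26, the ceiling is binding.
At p = 20: qd = 160 - 3·20 = 100 and qs = 5·20 - 48 = 52.
Quantity traded falls to 52. At q = 52 the demand price is (160 - 52)/3 = 36 and the supply price is (48 + 52)/5 = 20.
Deadweight loss = ½ · (36 - 20) · (82 - 52) = ½ · 16 · 30 = 240.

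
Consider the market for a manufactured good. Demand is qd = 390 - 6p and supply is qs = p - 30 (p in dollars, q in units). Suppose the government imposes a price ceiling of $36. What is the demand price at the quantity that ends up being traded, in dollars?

64

Equilibrium: 390 - 6p = p - 30, so 420 = 7p and p* = 60, q* = 30.
The ceiling of 36 is below the equilibrium price 60, so it binds.
At p = 36: qd = 390 - 6·36 = 174 and qs = 36 - 30 = 6.
Only 6 units reach the market. On the demand curve, the marginal buyer's willingness to pay at q = 6 is (390 - 6)/6 = 64.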